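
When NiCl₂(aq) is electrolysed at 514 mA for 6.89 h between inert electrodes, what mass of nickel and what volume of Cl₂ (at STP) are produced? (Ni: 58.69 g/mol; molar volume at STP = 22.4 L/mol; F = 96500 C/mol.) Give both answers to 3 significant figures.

Q = 0.514 × 24804 = 12750 C; n(e⁻) = 12750 / 96500 = 0.1321 mol
Cathode: Ni²⁺ + 2e⁻ → Ni → n(Ni) = 0.1321/2 = 0.06605 mol → 3.88 g
Anode: 2Cl⁻ → Cl₂ + 2e⁻ → n(Cl₂) = 0.1321/2 = 0.06605 mol → 1.48 L

3.88 g Ni; 1.48 L Cl₂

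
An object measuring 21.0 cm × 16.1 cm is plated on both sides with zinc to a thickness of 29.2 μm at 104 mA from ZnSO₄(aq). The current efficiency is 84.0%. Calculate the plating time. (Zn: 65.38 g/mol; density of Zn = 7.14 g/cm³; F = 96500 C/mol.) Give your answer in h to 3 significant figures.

Plated area = 2 × 21.0 × 16.1 = 676.2 cm²
Volume = 676.2 × 29.2×10⁻⁴ cm = 1.975 cm³
m(Zn) = 1.975 × 7.14 = 14.10 g
n(Zn) = 14.10 / 65.38 = 0.2157 mol; n(e⁻) = 2 × 0.2157 = 0.4314 mol
Q = 0.4314 × 96500 / 0.840 = 49560 C
t = 49560 / 0.104 = 4.765×10^5 s = 132 h

132 h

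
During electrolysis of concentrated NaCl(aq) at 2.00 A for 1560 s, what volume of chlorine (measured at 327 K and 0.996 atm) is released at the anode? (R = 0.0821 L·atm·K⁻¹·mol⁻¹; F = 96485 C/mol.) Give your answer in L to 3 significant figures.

Q = It = 2.00 × 1560 = 3120 C
Moles of electrons = 3120 / 96485 = 0.03234 mol
2Cl⁻ → Cl₂ + 2e⁻, so n(Cl₂) = 0.03234 / 2 = 0.01617 mol
V = nRT/P = 0.01617 × 0.0821 × 327 / 0.996 = 0.4359 L

0.436 L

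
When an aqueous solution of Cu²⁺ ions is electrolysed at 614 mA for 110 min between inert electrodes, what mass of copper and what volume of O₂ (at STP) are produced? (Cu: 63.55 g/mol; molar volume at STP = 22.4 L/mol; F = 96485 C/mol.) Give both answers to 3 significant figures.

1.33 g Cu; 0.235 L O₂

Q = 0.614 × 6600 = 4052 C; n(e⁻) = 4052 / 96485 = 0.04200 mol
Cathode: Cu²⁺ + 2e⁻ → Cu → n(Cu) = 0.04200/2 = 0.02100 mol → 1.33 g
Anode: 2H₂O → O₂ + 4H⁺ + 4e⁻ → n(O₂) = 0.04200/4 = 0.01050 mol → 0.235 L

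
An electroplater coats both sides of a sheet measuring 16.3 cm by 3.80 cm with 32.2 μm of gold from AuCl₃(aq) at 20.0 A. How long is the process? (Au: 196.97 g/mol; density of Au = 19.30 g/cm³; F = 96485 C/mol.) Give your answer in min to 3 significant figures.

9.43 min

Plated area = 2 × 16.3 × 3.80 = 123.9 cm²
Volume = 123.9 × 32.2×10⁻⁴ cm = 0.3990 cm³
m(Au) = 0.3990 × 19.30 = 7.701 g
n(Au) = 7.701 / 196.97 = 0.03910 mol; n(e⁻) = 3 × 0.03910 = 0.1173 mol
Q = 0.1173 × 96485 = 11320 C
t = 11320 / 20.0 = 566.0 s = 9.43 min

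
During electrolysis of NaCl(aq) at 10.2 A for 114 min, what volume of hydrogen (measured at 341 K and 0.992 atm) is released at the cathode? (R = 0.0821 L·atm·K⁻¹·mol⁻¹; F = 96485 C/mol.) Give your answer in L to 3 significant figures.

Q = 10.2 A × 6840 s = 69770 C
Moles of electrons = 69770 / 96485 = 0.7231 mol
2H⁺ + 2e⁻ → H₂, so n(H₂) = 0.7231 / 2 = 0.3616 mol
V = nRT/P = 0.3616 × 0.0821 × 341 / 0.992 = 10.21 L

10.2 L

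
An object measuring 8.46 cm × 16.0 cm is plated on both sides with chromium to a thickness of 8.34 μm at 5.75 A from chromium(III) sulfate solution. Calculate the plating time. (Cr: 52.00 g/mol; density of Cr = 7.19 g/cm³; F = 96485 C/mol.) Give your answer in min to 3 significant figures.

26.2 min

Plated area = 2 × 8.46 × 16.0 = 270.7 cm²
Volume = 270.7 × 8.34×10⁻⁴ cm = 0.2258 cm³
m(Cr) = 0.2258 × 7.19 = 1.624 g
n(Cr) = 1.624 / 52.00 = 0.03123 mol; n(e⁻) = 3 × 0.03123 = 0.09369 mol
Q = 0.09369 × 96485 = 9040 C
t = 9040 / 5.75 = 1572 s = 26.2 min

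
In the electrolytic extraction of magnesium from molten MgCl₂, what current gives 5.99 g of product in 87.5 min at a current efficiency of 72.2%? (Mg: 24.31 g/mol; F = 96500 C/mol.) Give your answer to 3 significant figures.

n(Mg) = 5.99 / 24.31 = 0.2464 mol
Mg²⁺ + 2e⁻ → Mg, so n(e⁻) = 2 × 0.2464 = 0.4928 mol
Q = 0.4928 × 96500 / 0.722 = 65870 C
I = Q / t = 65870 / 5250 s = 12.5 A

12.5 A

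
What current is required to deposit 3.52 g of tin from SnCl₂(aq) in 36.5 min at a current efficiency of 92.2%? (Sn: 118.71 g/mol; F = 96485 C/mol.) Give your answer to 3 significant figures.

2.83 A

n(Sn) = 3.52 / 118.71 = 0.02965 mol
Sn²⁺ + 2e⁻ → Sn, so n(e⁻) = 2 × 0.02965 = 0.05930 mol
Q = 0.05930 × 96485 / 0.922 = 6206 C
I = Q / t = 6206 / 2190 s = 2.83 A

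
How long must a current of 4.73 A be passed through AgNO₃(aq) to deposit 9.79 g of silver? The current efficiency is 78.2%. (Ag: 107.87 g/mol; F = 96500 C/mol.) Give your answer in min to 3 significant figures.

39.5 min

n(Ag) = 9.79 / 107.87 = 0.09076 mol
Ag⁺ + e⁻ → Ag, so n(e⁻) = 0.09076 mol
Q = 0.09076 × 96500 / 0.782 = 11200 C
t = Q / I = 11200 / 4.73 = 2368 s = 39.5 min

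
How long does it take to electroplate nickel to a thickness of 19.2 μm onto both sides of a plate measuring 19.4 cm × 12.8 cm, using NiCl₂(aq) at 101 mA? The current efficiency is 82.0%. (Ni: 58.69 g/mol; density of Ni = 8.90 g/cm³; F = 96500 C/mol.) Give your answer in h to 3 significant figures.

93.6 h

Plated area = 2 × 19.4 × 12.8 = 496.6 cm²
Volume = 496.6 × 19.2×10⁻⁴ cm = 0.9535 cm³
m(Ni) = 0.9535 × 8.90 = 8.486 g
n(Ni) = 8.486 / 58.69 = 0.1446 mol; n(e⁻) = 2 × 0.1446 = 0.2892 mol
Q = 0.2892 × 96500 / 0.820 = 34030 C
t = 34030 / 0.101 = 3.369×10^5 s = 93.6 h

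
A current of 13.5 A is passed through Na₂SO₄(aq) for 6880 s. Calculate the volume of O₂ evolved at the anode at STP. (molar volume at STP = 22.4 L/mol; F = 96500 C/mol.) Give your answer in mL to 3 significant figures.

Charge passed = 13.5 × 6880 = 92880 C
n(e⁻) = Q/F = 92880/96500 = 0.9625 mol
2H₂O → O₂ + 4H⁺ + 4e⁻, so n(O₂) = 0.9625 / 4 = 0.2406 mol
V = 0.2406 × 22.4 = 5.389 L
= 5390 mL

5390 mL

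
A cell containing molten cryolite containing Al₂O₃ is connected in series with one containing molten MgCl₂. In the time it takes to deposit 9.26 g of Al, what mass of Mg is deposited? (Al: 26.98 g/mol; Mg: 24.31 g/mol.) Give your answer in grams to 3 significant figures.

n(Al) = 9.26 / 26.98 = 0.3432 mol
Al³⁺ + 3e⁻ → Al, so n(e⁻) = 3 × 0.3432 = 1.030 mol
Same current for the same time ⇒ same n(e⁻) = 1.030 mol in both cells.
Mg²⁺ + 2e⁻ → Mg, so n(Mg) = 1.030 / 2 = 0.5150 mol
m(Mg) = 0.5150 × 24.31 = 12.5 g

12.5 g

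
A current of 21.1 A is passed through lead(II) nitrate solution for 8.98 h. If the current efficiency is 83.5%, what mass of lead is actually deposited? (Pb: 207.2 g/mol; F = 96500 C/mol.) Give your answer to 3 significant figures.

Q = 21.1 × 32328 = 6.821×10^5 C
n(e⁻) = 6.821×10^5 / 96500 = 7.068 mol
Pb²⁺ + 2e⁻ → Pb, so theoretical m(Pb) = 3.534 × 207.2 = 732.2 g
Actual mass = 83.5% × 732.2 = 611 g

611 g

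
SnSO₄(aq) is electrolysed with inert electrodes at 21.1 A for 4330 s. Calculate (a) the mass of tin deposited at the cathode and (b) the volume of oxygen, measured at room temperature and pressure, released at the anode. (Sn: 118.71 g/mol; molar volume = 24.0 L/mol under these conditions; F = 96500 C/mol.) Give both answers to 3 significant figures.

56.2 g Sn; 5.68 L O₂

Q = 21.1 × 4330 = 91360 C; n(e⁻) = 91360 / 96500 = 0.9467 mol
Cathode: Sn²⁺ + 2e⁻ → Sn → n(Sn) = 0.9467/2 = 0.4734 mol → 56.2 g
Anode: 2H₂O → O₂ + 4H⁺ + 4e⁻ → n(O₂) = 0.9467/4 = 0.2367 mol → 5.68 L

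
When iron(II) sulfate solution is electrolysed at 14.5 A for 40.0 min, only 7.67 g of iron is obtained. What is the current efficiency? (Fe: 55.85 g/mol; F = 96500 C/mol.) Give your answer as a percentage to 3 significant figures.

76.2%

Q = 14.5 × 2400 = 34800 C
n(e⁻) = 34800 / 96500 = 0.3606 mol
Fe²⁺ + 2e⁻ → Fe, so theoretical n(Fe) = 0.1803 mol → 10.07 g
Efficiency = 7.67 / 10.07 = 0.7617 = 76.2%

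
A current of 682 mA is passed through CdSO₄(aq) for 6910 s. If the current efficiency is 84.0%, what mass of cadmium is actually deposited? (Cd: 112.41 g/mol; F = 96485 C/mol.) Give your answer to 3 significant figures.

2.31 g

Q = 0.682 × 6910 = 4713 C
n(e⁻) = 4713 / 96485 = 0.04885 mol
Cd²⁺ + 2e⁻ → Cd, so theoretical m(Cd) = 0.02443 × 112.41 = 2.746 g
Actual mass = 84.0% × 2.746 = 2.31 g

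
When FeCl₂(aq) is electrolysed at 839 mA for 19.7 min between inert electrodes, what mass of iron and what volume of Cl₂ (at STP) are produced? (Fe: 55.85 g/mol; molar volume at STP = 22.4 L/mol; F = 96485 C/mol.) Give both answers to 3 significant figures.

Q = 0.839 × 1182 = 991.7 C; n(e⁻) = 991.7 / 96485 = 0.01028 mol
Cathode: Fe²⁺ + 2e⁻ → Fe → n(Fe) = 0.01028/2 = 0.005140 mol → 0.287 g
Anode: 2Cl⁻ → Cl₂ + 2e⁻ → n(Cl₂) = 0.01028/2 = 0.005140 mol → 0.115 L

0.287 g Fe; 0.115 L Cl₂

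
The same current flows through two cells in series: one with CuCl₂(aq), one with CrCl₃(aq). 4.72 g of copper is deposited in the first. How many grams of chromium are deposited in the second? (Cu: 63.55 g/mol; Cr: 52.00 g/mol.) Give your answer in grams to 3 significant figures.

2.57 g

n(Cu) = 4.72 / 63.55 = 0.07427 mol
Cu²⁺ + 2e⁻ → Cu, so n(e⁻) = 2 × 0.07427 = 0.1485 mol
Same current for the same time ⇒ same n(e⁻) = 0.1485 mol in both cells.
Cr³⁺ + 3e⁻ → Cr, so n(Cr) = 0.1485 / 3 = 0.04950 mol
m(Cr) = 0.04950 × 52.00 = 2.57 g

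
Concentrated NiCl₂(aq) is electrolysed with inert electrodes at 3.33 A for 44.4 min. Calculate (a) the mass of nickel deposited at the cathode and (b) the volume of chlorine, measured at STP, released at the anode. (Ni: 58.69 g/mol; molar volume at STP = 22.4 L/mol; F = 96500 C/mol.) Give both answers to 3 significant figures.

Q = 3.33 × 2664 = 8871 C; n(e⁻) = 8871 / 96500 = 0.09193 mol
Cathode: Ni²⁺ + 2e⁻ → Ni → n(Ni) = 0.09193/2 = 0.04597 mol → 2.70 g
Anode: 2Cl⁻ → Cl₂ + 2e⁻ → n(Cl₂) = 0.09193/2 = 0.04597 mol → 1.03 L

2.70 g Ni; 1.03 L Cl₂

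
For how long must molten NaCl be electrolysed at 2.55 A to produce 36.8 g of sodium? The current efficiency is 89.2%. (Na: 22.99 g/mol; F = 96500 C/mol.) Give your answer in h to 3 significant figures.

n(Na) = 36.8 / 22.99 = 1.601 mol
Na⁺ + e⁻ → Na, so n(e⁻) = 1.601 mol
Q = 1.601 × 96500 / 0.892 = 1.732×10^5 C
t = Q / I = 1.732×10^5 / 2.55 = 67920 s = 18.9 h

18.9 h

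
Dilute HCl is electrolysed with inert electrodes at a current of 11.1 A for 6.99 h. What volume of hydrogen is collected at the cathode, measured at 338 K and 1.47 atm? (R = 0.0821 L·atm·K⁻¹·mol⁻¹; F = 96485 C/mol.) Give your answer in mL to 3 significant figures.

Q = 11.1 A × 25164 s = 2.793×10^5 C
n(e⁻) = Q/F = 2.793×10^5/96485 = 2.895 mol
2H⁺ + 2e⁻ → H₂, so n(H₂) = 2.895 / 2 = 1.448 mol
V = nRT/P = 1.448 × 0.0821 × 338 / 1.47 = 27.33 L
= 27300 mL

27300 mL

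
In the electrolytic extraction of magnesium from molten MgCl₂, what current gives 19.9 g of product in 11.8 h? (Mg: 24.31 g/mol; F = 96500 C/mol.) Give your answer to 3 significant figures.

n(Mg) = 19.9 / 24.31 = 0.8186 mol
Mg²⁺ + 2e⁻ → Mg, so n(e⁻) = 2 × 0.8186 = 1.637 mol
Q = 1.637 × 96500 = 1.580×10^5 C
I = Q / t = 1.580×10^5 / 42480 s = 3.72 A

3.72 A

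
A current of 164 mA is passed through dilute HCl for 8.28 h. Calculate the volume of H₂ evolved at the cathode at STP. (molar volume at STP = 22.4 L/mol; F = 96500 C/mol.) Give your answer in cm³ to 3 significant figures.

567 cm³

Q = 0.164 A × 29808 s = 4889 C
Moles of electrons = 4889 / 96500 = 0.05066 mol
2H⁺ + 2e⁻ → H₂, so n(H₂) = 0.05066 / 2 = 0.02533 mol
V = 0.02533 × 22.4 = 0.5674 L
= 567 cm³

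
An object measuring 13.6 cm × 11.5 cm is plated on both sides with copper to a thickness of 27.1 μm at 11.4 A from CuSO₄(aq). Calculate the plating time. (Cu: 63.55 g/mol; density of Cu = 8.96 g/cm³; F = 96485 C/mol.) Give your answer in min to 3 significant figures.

33.7 min

Plated area = 2 × 13.6 × 11.5 = 312.8 cm²
Volume = 312.8 × 27.1×10⁻⁴ cm = 0.8477 cm³
m(Cu) = 0.8477 × 8.96 = 7.595 g
n(Cu) = 7.595 / 63.55 = 0.1195 mol; n(e⁻) = 2 × 0.1195 = 0.2390 mol
Q = 0.2390 × 96485 = 23060 C
t = 23060 / 11.4 = 2023 s = 33.7 min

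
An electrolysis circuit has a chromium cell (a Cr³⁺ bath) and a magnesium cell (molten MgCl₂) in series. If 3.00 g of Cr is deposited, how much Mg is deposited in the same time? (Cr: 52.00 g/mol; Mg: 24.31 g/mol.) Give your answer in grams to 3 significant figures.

2.10 g

n(Cr) = 3.00 / 52.00 = 0.05769 mol
Cr³⁺ + 3e⁻ → Cr, so n(e⁻) = 3 × 0.05769 = 0.1731 mol
Same current for the same time ⇒ same n(e⁻) = 0.1731 mol in both cells.
Mg²⁺ + 2e⁻ → Mg, so n(Mg) = 0.1731 / 2 = 0.08655 mol
m(Mg) = 0.08655 × 24.31 = 2.10 g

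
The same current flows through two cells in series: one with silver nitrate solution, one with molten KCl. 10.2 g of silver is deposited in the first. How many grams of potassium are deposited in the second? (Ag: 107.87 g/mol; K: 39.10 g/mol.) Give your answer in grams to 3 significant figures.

n(Ag) = 10.2 / 107.87 = 0.09456 mol
Ag⁺ + e⁻ → Ag, so n(e⁻) = 0.09456 mol
The cells are in series, so the same charge (and hence the same n(e⁻) = 0.09456 mol) passes through both.
K⁺ + e⁻ → K, so n(K) = 0.09456 mol
m(K) = 0.09456 × 39.10 = 3.70 g

3.70 g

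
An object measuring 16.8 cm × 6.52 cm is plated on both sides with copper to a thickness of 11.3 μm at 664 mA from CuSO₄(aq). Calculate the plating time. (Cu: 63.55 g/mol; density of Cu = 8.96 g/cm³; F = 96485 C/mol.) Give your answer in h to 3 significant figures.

2.82 h

Plated area = 2 × 16.8 × 6.52 = 219.1 cm²
Volume = 219.1 × 11.3×10⁻⁴ cm = 0.2476 cm³
m(Cu) = 0.2476 × 8.96 = 2.218 g
n(Cu) = 2.218 / 63.55 = 0.03490 mol; n(e⁻) = 2 × 0.03490 = 0.06980 mol
Q = 0.06980 × 96485 = 6735 C
t = 6735 / 0.664 = 10140 s = 2.82 h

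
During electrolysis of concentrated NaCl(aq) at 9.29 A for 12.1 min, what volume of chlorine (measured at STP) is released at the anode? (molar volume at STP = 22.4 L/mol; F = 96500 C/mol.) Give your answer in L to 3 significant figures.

Q = It = 9.29 × 726 = 6745 C
Moles of electrons = 6745 / 96500 = 0.06990 mol
2Cl⁻ → Cl₂ + 2e⁻, so n(Cl₂) = 0.06990 / 2 = 0.03495 mol
V = 0.03495 × 22.4 = 0.7829 L

0.783 L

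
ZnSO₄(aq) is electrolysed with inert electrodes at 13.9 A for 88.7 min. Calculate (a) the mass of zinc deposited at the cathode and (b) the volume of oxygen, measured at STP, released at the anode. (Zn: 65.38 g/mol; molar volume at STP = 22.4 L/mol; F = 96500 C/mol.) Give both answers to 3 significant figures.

25.1 g Zn; 4.29 L O₂

Q = 13.9 × 5322 = 73980 C; n(e⁻) = 73980 / 96500 = 0.7666 mol
Cathode: Zn²⁺ + 2e⁻ → Zn → n(Zn) = 0.7666/2 = 0.3833 mol → 25.1 g
Anode: 2H₂O → O₂ + 4H⁺ + 4e⁻ → n(O₂) = 0.7666/4 = 0.1917 mol → 4.29 L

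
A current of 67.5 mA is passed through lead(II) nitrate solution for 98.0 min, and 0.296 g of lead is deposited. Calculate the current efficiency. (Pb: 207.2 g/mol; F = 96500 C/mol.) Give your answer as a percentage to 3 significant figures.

Q = 0.0675 × 5880 = 396.9 C
n(e⁻) = 396.9 / 96500 = 0.004113 mol
Pb²⁺ + 2e⁻ → Pb, so theoretical n(Pb) = 0.002057 mol → 0.4262 g
Efficiency = 0.296 / 0.4262 = 0.6945 = 69.5%

69.5%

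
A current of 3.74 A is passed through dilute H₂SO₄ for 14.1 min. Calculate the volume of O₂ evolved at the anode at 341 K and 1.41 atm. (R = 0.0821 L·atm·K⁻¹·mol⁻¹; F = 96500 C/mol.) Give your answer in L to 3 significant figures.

Charge passed = 3.74 × 846 = 3164 C
n(e⁻) = 3164 / 96500 = 0.03279 mol
2H₂O → O₂ + 4H⁺ + 4e⁻, so n(O₂) = 0.03279 / 4 = 0.008198 mol
V = nRT/P = 0.008198 × 0.0821 × 341 / 1.41 = 0.1628 L

0.163 L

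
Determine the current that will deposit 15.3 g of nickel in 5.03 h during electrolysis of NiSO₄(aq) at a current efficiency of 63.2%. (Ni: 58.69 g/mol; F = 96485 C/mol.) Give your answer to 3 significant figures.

n(Ni) = 15.3 / 58.69 = 0.2607 mol
Ni²⁺ + 2e⁻ → Ni, so n(e⁻) = 2 × 0.2607 = 0.5214 mol
Q = 0.5214 × 96485 / 0.632 = 79600 C
I = Q / t = 79600 / 18108 s = 4.40 A

4.40 A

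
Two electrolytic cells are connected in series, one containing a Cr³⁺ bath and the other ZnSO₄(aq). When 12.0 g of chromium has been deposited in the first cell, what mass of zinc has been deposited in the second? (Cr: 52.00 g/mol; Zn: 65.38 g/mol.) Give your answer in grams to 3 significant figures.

n(Cr) = 12.0 / 52.00 = 0.2308 mol
Cr³⁺ + 3e⁻ → Cr, so n(e⁻) = 3 × 0.2308 = 0.6924 mol
Same current for the same time ⇒ same n(e⁻) = 0.6924 mol in both cells.
Zn²⁺ + 2e⁻ → Zn, so n(Zn) = 0.6924 / 2 = 0.3462 mol
m(Zn) = 0.3462 × 65.38 = 22.6 g

22.6 g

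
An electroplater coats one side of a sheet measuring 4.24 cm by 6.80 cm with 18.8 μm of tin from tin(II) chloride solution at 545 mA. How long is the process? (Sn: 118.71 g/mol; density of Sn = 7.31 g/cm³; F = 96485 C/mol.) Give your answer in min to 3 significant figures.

Plated area = 4.24 × 6.80 = 28.83 cm²
Volume = 28.83 × 18.8×10⁻⁴ cm = 0.05420 cm³
m(Sn) = 0.05420 × 7.31 = 0.3962 g
n(Sn) = 0.3962 / 118.71 = 0.003338 mol; n(e⁻) = 2 × 0.003338 = 0.006676 mol
Q = 0.006676 × 96485 = 644.1 C
t = 644.1 / 0.545 = 1182 s = 19.7 min

19.7 min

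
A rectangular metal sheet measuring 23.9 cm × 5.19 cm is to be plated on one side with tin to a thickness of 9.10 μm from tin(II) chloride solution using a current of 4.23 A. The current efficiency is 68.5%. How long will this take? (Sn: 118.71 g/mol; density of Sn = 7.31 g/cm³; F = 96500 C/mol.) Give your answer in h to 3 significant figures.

0.129 h

Plated area = 23.9 × 5.19 = 124.0 cm²
Volume = 124.0 × 9.10×10⁻⁴ cm = 0.1128 cm³
m(Sn) = 0.1128 × 7.31 = 0.8246 g
n(Sn) = 0.8246 / 118.71 = 0.006946 mol; n(e⁻) = 2 × 0.006946 = 0.01389 mol
Q = 0.01389 × 96500 / 0.685 = 1957 C
t = 1957 / 4.23 = 462.6 s = 0.129 h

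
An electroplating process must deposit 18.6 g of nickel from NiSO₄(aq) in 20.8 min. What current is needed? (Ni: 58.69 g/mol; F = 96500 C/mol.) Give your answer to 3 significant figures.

49.0 A

n(Ni) = 18.6 / 58.69 = 0.3169 mol
Ni²⁺ + 2e⁻ → Ni, so n(e⁻) = 2 × 0.3169 = 0.6338 mol
Q = 0.6338 × 96500 = 61160 C
I = Q / t = 61160 / 1248 s = 49.0 A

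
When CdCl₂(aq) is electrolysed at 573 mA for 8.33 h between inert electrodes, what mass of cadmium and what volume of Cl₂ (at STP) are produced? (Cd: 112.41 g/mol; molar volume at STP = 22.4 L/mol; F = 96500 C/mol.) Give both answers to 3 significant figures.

10.0 g Cd; 1.99 L Cl₂

Q = 0.573 × 29988 = 17180 C; n(e⁻) = 17180 / 96500 = 0.1780 mol
Cathode: Cd²⁺ + 2e⁻ → Cd → n(Cd) = 0.1780/2 = 0.08900 mol → 10.0 g
Anode: 2Cl⁻ → Cl₂ + 2e⁻ → n(Cl₂) = 0.1780/2 = 0.08900 mol → 1.99 L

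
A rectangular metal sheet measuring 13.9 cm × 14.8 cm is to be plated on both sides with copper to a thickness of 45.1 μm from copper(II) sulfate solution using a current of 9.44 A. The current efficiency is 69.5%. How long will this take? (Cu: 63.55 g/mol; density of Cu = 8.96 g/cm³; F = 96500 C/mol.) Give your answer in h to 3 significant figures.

Plated area = 2 × 13.9 × 14.8 = 411.4 cm²
Volume = 411.4 × 45.1×10⁻⁴ cm = 1.855 cm³
m(Cu) = 1.855 × 8.96 = 16.62 g
n(Cu) = 16.62 / 63.55 = 0.2615 mol; n(e⁻) = 2 × 0.2615 = 0.5230 mol
Q = 0.5230 × 96500 / 0.695 = 72620 C
t = 72620 / 9.44 = 7693 s = 2.14 h

2.14 h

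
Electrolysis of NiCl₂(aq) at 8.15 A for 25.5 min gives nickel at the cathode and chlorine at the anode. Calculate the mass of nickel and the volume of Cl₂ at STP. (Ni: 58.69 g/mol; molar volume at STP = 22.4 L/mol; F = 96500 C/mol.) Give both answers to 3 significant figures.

Q = 8.15 × 1530 = 12470 C; n(e⁻) = 12470 / 96500 = 0.1292 mol
Cathode: Ni²⁺ + 2e⁻ → Ni → n(Ni) = 0.1292/2 = 0.06460 mol → 3.79 g
Anode: 2Cl⁻ → Cl₂ + 2e⁻ → n(Cl₂) = 0.1292/2 = 0.06460 mol → 1.45 L

3.79 g Ni; 1.45 L Cl₂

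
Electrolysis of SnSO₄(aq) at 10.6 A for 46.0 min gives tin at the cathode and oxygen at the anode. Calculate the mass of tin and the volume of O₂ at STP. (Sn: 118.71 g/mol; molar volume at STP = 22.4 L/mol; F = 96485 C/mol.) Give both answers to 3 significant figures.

18.0 g Sn; 1.70 L O₂

Q = 10.6 × 2760 = 29260 C; n(e⁻) = 29260 / 96485 = 0.3033 mol
Cathode: Sn²⁺ + 2e⁻ → Sn → n(Sn) = 0.3033/2 = 0.1517 mol → 18.0 g
Anode: 2H₂O → O₂ + 4H⁺ + 4e⁻ → n(O₂) = 0.3033/4 = 0.07583 mol → 1.70 L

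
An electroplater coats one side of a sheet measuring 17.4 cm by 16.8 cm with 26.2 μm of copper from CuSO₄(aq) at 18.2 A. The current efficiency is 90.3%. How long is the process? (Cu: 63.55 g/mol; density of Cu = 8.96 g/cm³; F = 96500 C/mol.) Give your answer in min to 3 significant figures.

21.1 min

Plated area = 17.4 × 16.8 = 292.3 cm²
Volume = 292.3 × 26.2×10⁻⁴ cm = 0.7658 cm³
m(Cu) = 0.7658 × 8.96 = 6.862 g
n(Cu) = 6.862 / 63.55 = 0.1080 mol; n(e⁻) = 2 × 0.1080 = 0.2160 mol
Q = 0.2160 × 96500 / 0.903 = 23080 C
t = 23080 / 18.2 = 1268 s = 21.1 min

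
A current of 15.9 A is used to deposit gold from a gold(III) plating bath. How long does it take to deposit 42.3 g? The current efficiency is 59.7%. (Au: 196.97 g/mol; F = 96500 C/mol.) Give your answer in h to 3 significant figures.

1.82 h

n(Au) = 42.3 / 196.97 = 0.2148 mol
Au³⁺ + 3e⁻ → Au, so n(e⁻) = 3 × 0.2148 = 0.6444 mol
Q = 0.6444 × 96500 / 0.597 = 1.042×10^5 C
t = Q / I = 1.042×10^5 / 15.9 = 6553 s = 1.82 h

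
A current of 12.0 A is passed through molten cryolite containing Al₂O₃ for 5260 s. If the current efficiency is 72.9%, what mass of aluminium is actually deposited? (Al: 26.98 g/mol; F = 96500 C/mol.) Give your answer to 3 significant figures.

4.29 g

Q = 12.0 × 5260 = 63120 C
n(e⁻) = 63120 / 96500 = 0.6541 mol
Al³⁺ + 3e⁻ → Al, so theoretical m(Al) = 0.2180 × 26.98 = 5.882 g
Actual mass = 72.9% × 5.882 = 4.29 g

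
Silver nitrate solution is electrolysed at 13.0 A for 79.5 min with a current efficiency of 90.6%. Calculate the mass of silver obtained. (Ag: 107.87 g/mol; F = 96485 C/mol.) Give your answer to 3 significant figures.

62.8 g

Q = 13.0 × 4770 = 62010 C
n(e⁻) = 62010 / 96485 = 0.6427 mol
Ag⁺ + e⁻ → Ag, so theoretical m(Ag) = 0.6427 × 107.87 = 69.33 g
Actual mass = 90.6% × 69.33 = 62.8 g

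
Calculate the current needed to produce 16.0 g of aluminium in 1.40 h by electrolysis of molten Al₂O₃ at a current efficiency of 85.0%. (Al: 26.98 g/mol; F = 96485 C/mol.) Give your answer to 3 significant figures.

n(Al) = 16.0 / 26.98 = 0.5930 mol
Al³⁺ + 3e⁻ → Al, so n(e⁻) = 3 × 0.5930 = 1.779 mol
Q = 1.779 × 96485 / 0.850 = 2.019×10^5 C
I = Q / t = 2.019×10^5 / 5040 s = 40.1 A

40.1 A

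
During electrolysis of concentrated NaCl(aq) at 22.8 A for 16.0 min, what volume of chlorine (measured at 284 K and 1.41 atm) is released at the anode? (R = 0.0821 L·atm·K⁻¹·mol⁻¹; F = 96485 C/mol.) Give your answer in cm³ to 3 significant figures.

Q = 22.8 A × 960 s = 21890 C
n(e⁻) = Q/F = 21890/96485 = 0.2269 mol
2Cl⁻ → Cl₂ + 2e⁻, so n(Cl₂) = 0.2269 / 2 = 0.1135 mol
V = nRT/P = 0.1135 × 0.0821 × 284 / 1.41 = 1.877 L
= 1880 cm³

1880 cm³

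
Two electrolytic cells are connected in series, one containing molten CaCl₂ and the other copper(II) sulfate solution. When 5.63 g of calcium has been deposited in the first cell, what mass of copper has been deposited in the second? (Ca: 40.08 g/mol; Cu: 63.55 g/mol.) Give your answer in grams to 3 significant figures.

8.93 g

n(Ca) = 5.63 / 40.08 = 0.1405 mol
Ca²⁺ + 2e⁻ → Ca, so n(e⁻) = 2 × 0.1405 = 0.2810 mol
Same current for the same time ⇒ same n(e⁻) = 0.2810 mol in both cells.
Cu²⁺ + 2e⁻ → Cu, so n(Cu) = 0.2810 / 2 = 0.1405 mol
m(Cu) = 0.1405 × 63.55 = 8.93 g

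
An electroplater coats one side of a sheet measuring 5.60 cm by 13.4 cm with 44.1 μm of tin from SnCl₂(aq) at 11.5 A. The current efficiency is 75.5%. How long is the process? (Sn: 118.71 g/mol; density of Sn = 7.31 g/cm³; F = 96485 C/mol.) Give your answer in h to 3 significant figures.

0.126 h

Plated area = 5.60 × 13.4 = 75.04 cm²
Volume = 75.04 × 44.1×10⁻⁴ cm = 0.3309 cm³
m(Sn) = 0.3309 × 7.31 = 2.419 g
n(Sn) = 2.419 / 118.71 = 0.02038 mol; n(e⁻) = 2 × 0.02038 = 0.04076 mol
Q = 0.04076 × 96485 / 0.755 = 5209 C
t = 5209 / 11.5 = 453.0 s = 0.126 h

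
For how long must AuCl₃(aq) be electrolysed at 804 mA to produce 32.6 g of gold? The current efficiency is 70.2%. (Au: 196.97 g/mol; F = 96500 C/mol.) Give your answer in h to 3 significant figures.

n(Au) = 32.6 / 196.97 = 0.1655 mol
Au³⁺ + 3e⁻ → Au, so n(e⁻) = 3 × 0.1655 = 0.4965 mol
Q = 0.4965 × 96500 / 0.702 = 68250 C
t = Q / I = 68250 / 0.804 = 84890 s = 23.6 h

23.6 h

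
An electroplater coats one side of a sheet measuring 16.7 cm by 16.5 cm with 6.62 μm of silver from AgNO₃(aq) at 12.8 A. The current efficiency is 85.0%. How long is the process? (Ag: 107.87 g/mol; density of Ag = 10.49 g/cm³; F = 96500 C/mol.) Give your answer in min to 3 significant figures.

Plated area = 16.7 × 16.5 = 275.6 cm²
Volume = 275.6 × 6.62×10⁻⁴ cm = 0.1824 cm³
m(Ag) = 0.1824 × 10.49 = 1.913 g
n(Ag) = 1.913 / 107.87 = 0.01773 mol; n(e⁻) = 0.01773 mol
Q = 0.01773 × 96500 / 0.850 = 2013 C
t = 2013 / 12.8 = 157.3 s = 2.62 min

2.62 min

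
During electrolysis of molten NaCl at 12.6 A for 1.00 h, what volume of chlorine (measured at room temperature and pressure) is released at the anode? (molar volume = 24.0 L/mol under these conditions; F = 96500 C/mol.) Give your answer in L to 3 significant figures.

5.64 L

Charge passed = 12.6 × 3600 = 45360 C
n(e⁻) = 45360 / 96500 = 0.4701 mol
2Cl⁻ → Cl₂ + 2e⁻, so n(Cl₂) = 0.4701 / 2 = 0.2351 mol
V = 0.2351 × 24.0 = 5.642 L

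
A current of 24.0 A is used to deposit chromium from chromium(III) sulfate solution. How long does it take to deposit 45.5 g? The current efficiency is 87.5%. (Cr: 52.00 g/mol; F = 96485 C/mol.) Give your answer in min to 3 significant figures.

n(Cr) = 45.5 / 52.00 = 0.8750 mol
Cr³⁺ + 3e⁻ → Cr, so n(e⁻) = 3 × 0.8750 = 2.625 mol
Q = 2.625 × 96485 / 0.875 = 2.895×10^5 C
t = Q / I = 2.895×10^5 / 24.0 = 12060 s = 201 min

201 min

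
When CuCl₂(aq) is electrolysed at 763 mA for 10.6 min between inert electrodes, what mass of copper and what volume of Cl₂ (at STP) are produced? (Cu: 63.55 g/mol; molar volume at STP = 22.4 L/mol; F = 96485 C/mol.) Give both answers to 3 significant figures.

0.160 g Cu; 0.0563 L Cl₂

Q = 0.763 × 636 = 485.3 C; n(e⁻) = 485.3 / 96485 = 0.005030 mol
Cathode: Cu²⁺ + 2e⁻ → Cu → n(Cu) = 0.005030/2 = 0.002515 mol → 0.160 g
Anode: 2Cl⁻ → Cl₂ + 2e⁻ → n(Cl₂) = 0.005030/2 = 0.002515 mol → 0.0563 L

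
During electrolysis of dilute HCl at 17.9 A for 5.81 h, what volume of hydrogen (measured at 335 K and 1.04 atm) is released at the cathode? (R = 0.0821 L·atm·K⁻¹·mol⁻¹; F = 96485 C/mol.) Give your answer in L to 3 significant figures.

51.3 L

Q = 17.9 A × 20916 s = 3.744×10^5 C
n(e⁻) = 3.744×10^5 / 96485 = 3.880 mol
2H⁺ + 2e⁻ → H₂, so n(H₂) = 3.880 / 2 = 1.940 mol
V = nRT/P = 1.940 × 0.0821 × 335 / 1.04 = 51.30 L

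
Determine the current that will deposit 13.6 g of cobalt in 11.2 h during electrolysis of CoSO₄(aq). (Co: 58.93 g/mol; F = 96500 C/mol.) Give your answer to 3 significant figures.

n(Co) = 13.6 / 58.93 = 0.2308 mol
Co²⁺ + 2e⁻ → Co, so n(e⁻) = 2 × 0.2308 = 0.4616 mol
Q = 0.4616 × 96500 = 44540 C
I = Q / t = 44540 / 40320 s = 1.10 A

1.10 A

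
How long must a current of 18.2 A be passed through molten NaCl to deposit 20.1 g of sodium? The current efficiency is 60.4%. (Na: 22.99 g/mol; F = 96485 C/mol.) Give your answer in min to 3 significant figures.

128 min

n(Na) = 20.1 / 22.99 = 0.8743 mol
Na⁺ + e⁻ → Na, so n(e⁻) = 0.8743 mol
Q = 0.8743 × 96485 / 0.604 = 1.397×10^5 C
t = Q / I = 1.397×10^5 / 18.2 = 7676 s = 128 min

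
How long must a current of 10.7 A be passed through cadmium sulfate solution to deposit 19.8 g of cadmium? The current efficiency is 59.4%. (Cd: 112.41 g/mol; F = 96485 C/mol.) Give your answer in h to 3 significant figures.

n(Cd) = 19.8 / 112.41 = 0.1761 mol
Cd²⁺ + 2e⁻ → Cd, so n(e⁻) = 2 × 0.1761 = 0.3522 mol
Q = 0.3522 × 96485 / 0.594 = 57210 C
t = Q / I = 57210 / 10.7 = 5347 s = 1.49 h

1.49 h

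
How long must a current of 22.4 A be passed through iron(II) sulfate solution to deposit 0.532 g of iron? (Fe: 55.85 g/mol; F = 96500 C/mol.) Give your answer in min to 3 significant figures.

1.37 min

n(Fe) = 0.532 / 55.85 = 0.009526 mol
Fe²⁺ + 2e⁻ → Fe, so n(e⁻) = 2 × 0.009526 = 0.01905 mol
Q = 0.01905 × 96500 = 1838 C
t = Q / I = 1838 / 22.4 = 82.05 s = 1.37 min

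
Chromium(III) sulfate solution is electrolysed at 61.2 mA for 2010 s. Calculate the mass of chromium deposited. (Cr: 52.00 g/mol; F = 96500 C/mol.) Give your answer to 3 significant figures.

Charge passed = 0.0612 × 2010 = 123.0 C
n(e⁻) = 123.0 / 96500 = 0.001275 mol
Cr³⁺ + 3e⁻ → Cr, so n(Cr) = 0.001275 / 3 = 4.250×10^-4 mol
m = 4.250×10^-4 × 52.00 = 0.0221 g

0.0221 g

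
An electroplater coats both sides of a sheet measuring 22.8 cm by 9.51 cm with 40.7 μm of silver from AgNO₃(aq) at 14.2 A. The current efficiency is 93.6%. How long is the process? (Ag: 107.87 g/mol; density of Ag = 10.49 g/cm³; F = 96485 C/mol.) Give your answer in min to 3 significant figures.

20.8 min

Plated area = 2 × 22.8 × 9.51 = 433.7 cm²
Volume = 433.7 × 40.7×10⁻⁴ cm = 1.765 cm³
m(Ag) = 1.765 × 10.49 = 18.51 g
n(Ag) = 18.51 / 107.87 = 0.1716 mol; n(e⁻) = 0.1716 mol
Q = 0.1716 × 96485 / 0.936 = 17690 C
t = 17690 / 14.2 = 1246 s = 20.8 min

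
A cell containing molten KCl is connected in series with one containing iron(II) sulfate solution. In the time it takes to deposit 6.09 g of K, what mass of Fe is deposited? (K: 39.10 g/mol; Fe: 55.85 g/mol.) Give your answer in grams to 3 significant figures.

4.35 g

n(K) = 6.09 / 39.10 = 0.1558 mol
K⁺ + e⁻ → K, so n(e⁻) = 0.1558 mol
In series, the same 0.1558 mol of electrons flows through the second cell.
Fe²⁺ + 2e⁻ → Fe, so n(Fe) = 0.1558 / 2 = 0.07790 mol
m(Fe) = 0.07790 × 55.85 = 4.35 g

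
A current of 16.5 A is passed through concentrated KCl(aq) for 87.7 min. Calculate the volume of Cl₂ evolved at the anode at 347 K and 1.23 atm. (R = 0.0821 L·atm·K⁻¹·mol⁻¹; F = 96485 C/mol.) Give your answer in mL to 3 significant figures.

Q = It = 16.5 × 5262 = 86820 C
n(e⁻) = 86820 / 96485 = 0.8998 mol
2Cl⁻ → Cl₂ + 2e⁻, so n(Cl₂) = 0.8998 / 2 = 0.4499 mol
V = nRT/P = 0.4499 × 0.0821 × 347 / 1.23 = 10.42 L
= 10400 mL

10400 mL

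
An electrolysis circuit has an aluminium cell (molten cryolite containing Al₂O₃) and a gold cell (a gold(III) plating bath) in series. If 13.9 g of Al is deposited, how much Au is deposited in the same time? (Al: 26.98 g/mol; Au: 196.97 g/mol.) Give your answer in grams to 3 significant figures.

n(Al) = 13.9 / 26.98 = 0.5152 mol
Al³⁺ + 3e⁻ → Al, so n(e⁻) = 3 × 0.5152 = 1.546 mol
The cells are in series, so the same charge (and hence the same n(e⁻) = 1.546 mol) passes through both.
Au³⁺ + 3e⁻ → Au, so n(Au) = 1.546 / 3 = 0.5153 mol
m(Au) = 0.5153 × 196.97 = 101 g

101 g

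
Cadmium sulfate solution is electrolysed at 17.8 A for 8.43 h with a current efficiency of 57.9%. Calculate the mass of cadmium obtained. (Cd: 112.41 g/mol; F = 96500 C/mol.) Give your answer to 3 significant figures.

182 g

Q = 17.8 × 30348 = 5.402×10^5 C
n(e⁻) = 5.402×10^5 / 96500 = 5.598 mol
Cd²⁺ + 2e⁻ → Cd, so theoretical m(Cd) = 2.799 × 112.41 = 314.6 g
Actual mass = 57.9% × 314.6 = 182 g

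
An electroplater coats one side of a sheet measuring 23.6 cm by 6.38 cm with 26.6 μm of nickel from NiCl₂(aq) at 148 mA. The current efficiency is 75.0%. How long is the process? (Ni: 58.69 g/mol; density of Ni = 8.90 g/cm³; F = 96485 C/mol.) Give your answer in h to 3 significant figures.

Plated area = 23.6 × 6.38 = 150.6 cm²
Volume = 150.6 × 26.6×10⁻⁴ cm = 0.4006 cm³
m(Ni) = 0.4006 × 8.90 = 3.565 g
n(Ni) = 3.565 / 58.69 = 0.06074 mol; n(e⁻) = 2 × 0.06074 = 0.1215 mol
Q = 0.1215 × 96485 / 0.750 = 15630 C
t = 15630 / 0.148 = 1.056×10^5 s = 29.3 h

29.3 h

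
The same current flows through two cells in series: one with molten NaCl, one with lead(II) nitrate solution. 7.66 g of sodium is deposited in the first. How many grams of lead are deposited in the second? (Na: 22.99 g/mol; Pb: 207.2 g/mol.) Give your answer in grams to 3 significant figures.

n(Na) = 7.66 / 22.99 = 0.3332 mol
Na⁺ + e⁻ → Na, so n(e⁻) = 0.3332 mol
Since the cells are in series, n(e⁻) in the Pb cell is also 0.3332 mol.
Pb²⁺ + 2e⁻ → Pb, so n(Pb) = 0.3332 / 2 = 0.1666 mol
m(Pb) = 0.1666 × 207.2 = 34.5 g

34.5 g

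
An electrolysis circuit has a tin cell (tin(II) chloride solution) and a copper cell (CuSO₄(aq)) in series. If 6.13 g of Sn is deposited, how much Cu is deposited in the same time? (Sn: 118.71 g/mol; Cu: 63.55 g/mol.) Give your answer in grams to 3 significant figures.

3.28 g

n(Sn) = 6.13 / 118.71 = 0.05164 mol
Sn²⁺ + 2e⁻ → Sn, so n(e⁻) = 2 × 0.05164 = 0.1033 mol
Since the cells are in series, n(e⁻) in the Cu cell is also 0.1033 mol.
Cu²⁺ + 2e⁻ → Cu, so n(Cu) = 0.1033 / 2 = 0.05165 mol
m(Cu) = 0.05165 × 63.55 = 3.28 g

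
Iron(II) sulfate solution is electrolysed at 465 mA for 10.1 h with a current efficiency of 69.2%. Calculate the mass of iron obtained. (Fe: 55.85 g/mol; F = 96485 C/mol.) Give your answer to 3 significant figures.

Q = 0.465 × 36360 = 16910 C
n(e⁻) = 16910 / 96485 = 0.1753 mol
Fe²⁺ + 2e⁻ → Fe, so theoretical m(Fe) = 0.08765 × 55.85 = 4.895 g
Actual mass = 69.2% × 4.895 = 3.39 g

3.39 g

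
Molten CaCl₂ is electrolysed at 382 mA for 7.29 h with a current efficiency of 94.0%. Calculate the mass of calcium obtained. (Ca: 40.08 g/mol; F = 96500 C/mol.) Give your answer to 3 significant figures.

Q = 0.382 × 26244 = 10030 C
n(e⁻) = 10030 / 96500 = 0.1039 mol
Ca²⁺ + 2e⁻ → Ca, so theoretical m(Ca) = 0.05195 × 40.08 = 2.082 g
Actual mass = 94.0% × 2.082 = 1.96 g

1.96 g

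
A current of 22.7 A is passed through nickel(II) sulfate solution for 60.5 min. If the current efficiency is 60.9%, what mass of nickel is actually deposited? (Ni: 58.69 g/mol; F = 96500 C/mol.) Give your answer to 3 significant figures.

Q = 22.7 × 3630 = 82400 C
n(e⁻) = 82400 / 96500 = 0.8539 mol
Ni²⁺ + 2e⁻ → Ni, so theoretical m(Ni) = 0.4270 × 58.69 = 25.06 g
Actual mass = 60.9% × 25.06 = 15.3 g

15.3 g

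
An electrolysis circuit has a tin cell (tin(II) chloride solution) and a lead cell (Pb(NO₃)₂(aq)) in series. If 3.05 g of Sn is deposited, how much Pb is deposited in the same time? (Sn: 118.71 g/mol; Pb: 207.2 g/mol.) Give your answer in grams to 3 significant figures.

5.32 g

n(Sn) = 3.05 / 118.71 = 0.02569 mol
Sn²⁺ + 2e⁻ → Sn, so n(e⁻) = 2 × 0.02569 = 0.05138 mol
Since the cells are in series, n(e⁻) in the Pb cell is also 0.05138 mol.
Pb²⁺ + 2e⁻ → Pb, so n(Pb) = 0.05138 / 2 = 0.02569 mol
m(Pb) = 0.02569 × 207.2 = 5.32 g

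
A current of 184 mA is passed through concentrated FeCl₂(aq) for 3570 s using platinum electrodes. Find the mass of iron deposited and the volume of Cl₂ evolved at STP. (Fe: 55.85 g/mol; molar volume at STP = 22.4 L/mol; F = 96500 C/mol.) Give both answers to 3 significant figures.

Q = 0.184 × 3570 = 656.9 C; n(e⁻) = 656.9 / 96500 = 0.006807 mol
Cathode: Fe²⁺ + 2e⁻ → Fe → n(Fe) = 0.006807/2 = 0.003404 mol → 0.190 g
Anode: 2Cl⁻ → Cl₂ + 2e⁻ → n(Cl₂) = 0.006807/2 = 0.003404 mol → 0.0762 L

0.190 g Fe; 0.0762 L Cl₂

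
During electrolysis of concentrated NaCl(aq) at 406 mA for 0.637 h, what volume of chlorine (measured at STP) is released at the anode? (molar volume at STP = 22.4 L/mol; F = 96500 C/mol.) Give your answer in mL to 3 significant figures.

108 mL

Q = It = 0.406 × 2293.2 = 931.0 C
Moles of electrons = 931.0 / 96500 = 0.009648 mol
2Cl⁻ → Cl₂ + 2e⁻, so n(Cl₂) = 0.009648 / 2 = 0.004824 mol
V = 0.004824 × 22.4 = 0.1081 L
= 108 mL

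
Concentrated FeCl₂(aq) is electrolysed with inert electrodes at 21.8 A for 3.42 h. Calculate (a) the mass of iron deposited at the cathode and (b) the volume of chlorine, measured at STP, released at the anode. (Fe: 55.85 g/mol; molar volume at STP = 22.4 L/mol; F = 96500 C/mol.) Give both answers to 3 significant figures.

Q = 21.8 × 12312 = 2.684×10^5 C; n(e⁻) = 2.684×10^5 / 96500 = 2.781 mol
Cathode: Fe²⁺ + 2e⁻ → Fe → n(Fe) = 2.781/2 = 1.391 mol → 77.7 g
Anode: 2Cl⁻ → Cl₂ + 2e⁻ → n(Cl₂) = 2.781/2 = 1.391 mol → 31.2 L

77.7 g Fe; 31.2 L Cl₂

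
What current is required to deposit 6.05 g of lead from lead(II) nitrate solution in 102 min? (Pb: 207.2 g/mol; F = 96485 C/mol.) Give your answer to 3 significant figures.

0.921 A

n(Pb) = 6.05 / 207.2 = 0.02920 mol
Pb²⁺ + 2e⁻ → Pb, so n(e⁻) = 2 × 0.02920 = 0.05840 mol
Q = 0.05840 × 96485 = 5635 C
I = Q / t = 5635 / 6120 s = 0.921 A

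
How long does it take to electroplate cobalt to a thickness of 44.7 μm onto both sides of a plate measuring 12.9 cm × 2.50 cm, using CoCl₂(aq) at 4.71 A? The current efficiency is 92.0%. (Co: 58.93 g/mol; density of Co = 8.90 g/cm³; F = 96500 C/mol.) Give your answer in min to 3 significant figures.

32.3 min

Plated area = 2 × 12.9 × 2.50 = 64.50 cm²
Volume = 64.50 × 44.7×10⁻⁴ cm = 0.2883 cm³
m(Co) = 0.2883 × 8.90 = 2.566 g
n(Co) = 2.566 / 58.93 = 0.04354 mol; n(e⁻) = 2 × 0.04354 = 0.08708 mol
Q = 0.08708 × 96500 / 0.920 = 9134 C
t = 9134 / 4.71 = 1939 s = 32.3 min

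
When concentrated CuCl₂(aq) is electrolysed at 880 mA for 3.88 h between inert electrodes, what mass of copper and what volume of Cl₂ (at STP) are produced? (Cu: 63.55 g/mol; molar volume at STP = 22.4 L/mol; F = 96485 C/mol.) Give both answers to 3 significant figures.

Q = 0.880 × 13968 = 12290 C; n(e⁻) = 12290 / 96485 = 0.1274 mol
Cathode: Cu²⁺ + 2e⁻ → Cu → n(Cu) = 0.1274/2 = 0.06370 mol → 4.05 g
Anode: 2Cl⁻ → Cl₂ + 2e⁻ → n(Cl₂) = 0.1274/2 = 0.06370 mol → 1.43 L

4.05 g Cu; 1.43 L Cl₂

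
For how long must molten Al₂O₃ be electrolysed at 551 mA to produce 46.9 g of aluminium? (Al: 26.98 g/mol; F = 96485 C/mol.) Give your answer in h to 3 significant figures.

n(Al) = 46.9 / 26.98 = 1.738 mol
Al³⁺ + 3e⁻ → Al, so n(e⁻) = 3 × 1.738 = 5.214 mol
Q = 5.214 × 96485 = 5.031×10^5 C
t = Q / I = 5.031×10^5 / 0.551 = 9.131×10^5 s = 254 h

254 h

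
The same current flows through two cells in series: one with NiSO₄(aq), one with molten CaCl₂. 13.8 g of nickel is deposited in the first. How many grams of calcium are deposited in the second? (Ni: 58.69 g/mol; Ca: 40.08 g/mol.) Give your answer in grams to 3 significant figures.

9.42 g

n(Ni) = 13.8 / 58.69 = 0.2351 mol
Ni²⁺ + 2e⁻ → Ni, so n(e⁻) = 2 × 0.2351 = 0.4702 mol
In series, the same 0.4702 mol of electrons flows through the second cell.
Ca²⁺ + 2e⁻ → Ca, so n(Ca) = 0.4702 / 2 = 0.2351 mol
m(Ca) = 0.2351 × 40.08 = 9.42 g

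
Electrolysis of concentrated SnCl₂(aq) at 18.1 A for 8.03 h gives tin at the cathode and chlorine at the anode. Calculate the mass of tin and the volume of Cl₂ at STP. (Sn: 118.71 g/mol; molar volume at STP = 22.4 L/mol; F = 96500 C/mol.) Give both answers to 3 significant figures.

Q = 18.1 × 28908 = 5.232×10^5 C; n(e⁻) = 5.232×10^5 / 96500 = 5.422 mol
Cathode: Sn²⁺ + 2e⁻ → Sn → n(Sn) = 5.422/2 = 2.711 mol → 322 g
Anode: 2Cl⁻ → Cl₂ + 2e⁻ → n(Cl₂) = 5.422/2 = 2.711 mol → 60.7 L

322 g Sn; 60.7 L Cl₂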